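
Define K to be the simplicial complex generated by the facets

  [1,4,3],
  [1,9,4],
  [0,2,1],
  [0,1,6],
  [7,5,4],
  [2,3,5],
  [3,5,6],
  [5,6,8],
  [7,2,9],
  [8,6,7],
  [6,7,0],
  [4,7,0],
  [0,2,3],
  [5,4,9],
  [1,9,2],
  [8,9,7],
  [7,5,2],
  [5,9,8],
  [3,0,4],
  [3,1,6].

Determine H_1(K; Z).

We work with the vertex ordering 0 < 1 < 2 < 3 < 4 < 5 < 6 < 7 < 8 < 9. The simplices of K, each written with vertices in increasing order, are:

  0-simplices (10): [0], [1], [2], [3], [4], [5], [6], [7], [8], [9]
  1-simplices (30): (30 of them)
  2-simplices (20): (20 of them)

so the chain groups are C_0 ≅ Z^10, C_1 ≅ Z^30, C_2 ≅ Z^20.

The boundary map ∂_1: C_1 → C_0 is given by ∂[p,q] = [q] − [p]. For instance
  ∂[4,9] = [9] − [4].
The resulting 10×30 matrix has rank 9, and its Smith normal form has invariant factors (1,1,1,1,1,1,1,1,1).

The boundary map ∂_2: C_2 → C_1 sends each 2-simplex [p,q,r] to [q,r] − [p,r] + [p,q]. For instance
  ∂[0,3,4] = [3,4] − [0,4] + [0,3],
  ∂[0,1,6] = [1,6] − [0,6] + [0,1].
This gives a 30×20 integer matrix of rank 20; reducing to Smith normal form yields diagonal entries (1,1,1,1,1,1,1,1,1,1,1,1,1,1,1,1,1,1,1,2).

Computing H_k = (kernel of ∂_k) / (image of ∂_{k+1}):

  H_1: rank ker ∂_1 − rank ∂_2 = (30 − 9) − 20 = 1, and ∂_2 has invariant factor 2 > 1, so H_1 = Z ⊕ Z/2.

H_1 ≅ Z ⊕ Z/2.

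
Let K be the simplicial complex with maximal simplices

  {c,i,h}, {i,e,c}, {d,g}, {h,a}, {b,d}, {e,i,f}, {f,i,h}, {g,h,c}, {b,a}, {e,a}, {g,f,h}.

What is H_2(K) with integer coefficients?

K has 9 vertices, 16 edges, 6 triangles.
rank ∂_2 = 6, rank ∂_3 = 0 ⇒ b_2 = 6 − 6 − 0 = 0. So H_2 = 0.

H_2 = 0.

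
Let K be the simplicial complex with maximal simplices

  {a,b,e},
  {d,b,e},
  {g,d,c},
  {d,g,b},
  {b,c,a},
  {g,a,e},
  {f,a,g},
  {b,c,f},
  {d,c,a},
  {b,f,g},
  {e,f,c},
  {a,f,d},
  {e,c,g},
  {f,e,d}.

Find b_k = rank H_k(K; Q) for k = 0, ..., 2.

b_0 = 1, b_1 = 2, b_2 = 1.

Take the total order a < b < c < d < e < f < g on the vertex set. Then K (dimension 2) consists of the simplices:

  0-simplices (7): a, b, c, d, e, f, g
  1-simplices (21): ab, ac, ad, ae, af, ag, bc, bd, be, bf, bg, cd, ce, cf, cg, de, df, dg, ef, eg, fg
  2-simplices (14): abc, abe, acd, adf, aeg, afg, bcf, bde, bdg, bfg, cdg, cef, ceg, def

Hence C_0 ≅ Z^7, C_1 ≅ Z^21, C_2 ≅ Z^14.

∂_1: C_1 → C_0 sends each edge [p,q] (with p < q) to q − p. For instance
  ∂df = f − d.
The 7×21 boundary matrix has rank 6 and Smith normal form diag(1,1,1,1,1,1).

The boundary map ∂_2: C_2 → C_1 maps a triangle to the signed sum of its edges. For instance
  ∂bde = de − be + bd,
  ∂adf = df − af + ad.
As a 21×14 matrix over Z this has rank 13, with invariant factors (1,1,1,1,1,1,1,1,1,1,1,1,1).

Now H_k = ker ∂_k / im ∂_{k+1}, so:

  H_0: rank C_0 − rank ∂_1 = 7 − 6 = 1, and the invariant factors of ∂_1 are all 1, so H_0 = Z.
  H_1: rank ker ∂_1 − rank ∂_2 = (21 − 6) − 13 = 2, and the invariant factors of ∂_2 are all 1, so H_1 = Z^2.
  H_2: rank ker ∂_2 − rank ∂_3 = (14 − 13) − 0 = 1, and there is no ∂_3, so H_2 = Z.

As a check, the Euler characteristic is 7 − 21 + 14 = 0, which agrees with 1 − 2 + 1 = 0.

Hence the Betti numbers are b_0 = 1, b_1 = 2, b_2 = 1.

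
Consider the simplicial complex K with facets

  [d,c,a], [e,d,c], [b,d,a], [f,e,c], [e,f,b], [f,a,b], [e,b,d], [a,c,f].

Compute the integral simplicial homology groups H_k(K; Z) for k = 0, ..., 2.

We work with the vertex ordering a < b < c < d < e < f. The simplices of K, each written with vertices in increasing order, are:

  0-simplices (6): a, b, c, d, e, f
  1-simplices (12): ab, ac, ad, af, bd, be, bf, cd, ce, cf, de, ef
  2-simplices (8): abd, abf, acd, acf, bde, bef, cde, cef

giving chain groups C_0 ≅ Z^6, C_1 ≅ Z^12, C_2 ≅ Z^8.

Boundary ∂_1: C_1 → C_0 is given by ∂[p,q] = [q] − [p].
This gives a 6×12 integer matrix of rank 5; reducing to Smith normal form yields diagonal entries (1,1,1,1,1).

The boundary map ∂_2: C_2 → C_1 acts by ∂[p,q,r] = [q,r] − [p,r] + [p,q]. For instance
  ∂acd = cd − ad + ac,
  ∂bde = de − be + bd.
The resulting 12×8 matrix has rank 7, and its Smith normal form has invariant factors (1,1,1,1,1,1,1).

Now H_k = ker ∂_k / im ∂_{k+1}, so:

  H_0: rank C_0 − rank ∂_1 = 6 − 5 = 1, and the invariant factors of ∂_1 are all 1, so H_0 = Z.
  H_1: rank ker ∂_1 − rank ∂_2 = (12 − 5) − 7 = 0, and the invariant factors of ∂_2 are all 1, so H_1 = 0.
  H_2: rank ker ∂_2 − rank ∂_3 = (8 − 7) − 0 = 1, and there is no ∂_3, so H_2 = Z.

(K is a triangulation of the 2-sphere S^2.)

H_0 ≅ Z,  H_1 = 0,  H_2 ≅ Z.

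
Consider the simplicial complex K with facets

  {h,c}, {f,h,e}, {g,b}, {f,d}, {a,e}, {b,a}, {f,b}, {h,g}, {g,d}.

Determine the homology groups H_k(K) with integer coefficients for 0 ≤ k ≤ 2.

H_0 = Z,  H_1 = Z^3,  H_2 = 0.

Fix the vertex order a < b < c < d < e < f < g < h and write every simplex with vertices in increasing order. Then dim K = 2 and the simplices of K are:

  0-simplices (8): a, b, c, d, e, f, g, h
  1-simplices (11): ab, ae, bf, bg, ch, df, dg, ef, eh, fh, gh
  2-simplices (1): efh

Hence C_0 ≅ Z^8, C_1 ≅ Z^11, C_2 ≅ Z^1.

The boundary map ∂_1: C_1 → C_0 maps an edge to its endpoints' difference, ∂[p,q] = q − p.
The 8×11 boundary matrix has rank 7 and Smith normal form diag(1,1,1,1,1,1,1).

The boundary map ∂_2: C_2 → C_1 maps a triangle to the signed sum of its edges. For instance
  ∂efh = fh − eh + ef.
The resulting 11×1 matrix has rank 1, and its Smith normal form has invariant factors (1).

Reading off H_k = ker ∂_k / im ∂_{k+1}:

  H_0: rank C_0 − rank ∂_1 = 8 − 7 = 1, and the invariant factors of ∂_1 are all 1, so H_0 ≅ Z.
  H_1: rank ker ∂_1 − rank ∂_2 = (11 − 7) − 1 = 3, and the invariant factors of ∂_2 are all 1, so H_1 ≅ Z^3.
  H_2: rank ker ∂_2 − rank ∂_3 = (1 − 1) − 0 = 0, and there is no ∂_3, so H_2 ≅ 0.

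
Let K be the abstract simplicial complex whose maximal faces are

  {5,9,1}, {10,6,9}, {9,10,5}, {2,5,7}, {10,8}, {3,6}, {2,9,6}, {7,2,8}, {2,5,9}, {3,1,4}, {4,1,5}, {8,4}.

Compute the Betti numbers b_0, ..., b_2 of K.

b_0 = 1, b_1 = 3, b_2 = 0.

We work with the vertex ordering 1 < 2 < 3 < 4 < 5 < 6 < 7 < 8 < 9 < 10. The simplices of K, each written with vertices in increasing order, are:

  0-simplices (10): [1], [2], [3], [4], [5], [6], [7], [8], [9], [10]
  1-simplices (21): [1,3], [1,4], [1,5], [1,9], [2,5], [2,6], [2,7], [2,8], [2,9], [3,4], [3,6], [4,5], [4,8], [5,7], [5,9], [5,10], [6,9], [6,10], [7,8], [8,10], [9,10]
  2-simplices (9): [1,3,4], [1,4,5], [1,5,9], [2,5,7], [2,5,9], [2,6,9], [2,7,8], [5,9,10], [6,9,10]

Hence C_0 ≅ Z^10, C_1 ≅ Z^21, C_2 ≅ Z^9.

Boundary ∂_1: C_1 → C_0 maps an edge to its endpoints' difference, ∂[p,q] = q − p.
The 10×21 boundary matrix has rank 9 and Smith normal form diag(1,1,1,1,1,1,1,1,1).

The boundary map ∂_2: C_2 → C_1 acts by ∂[p,q,r] = [q,r] − [p,r] + [p,q]. For instance
  ∂[2,6,9] = [6,9] − [2,9] + [2,6],
  ∂[2,7,8] = [7,8] − [2,8] + [2,7].
The 21×9 boundary matrix has rank 9 and Smith normal form diag(1,1,1,1,1,1,1,1,1).

Computing H_k = (kernel of ∂_k) / (image of ∂_{k+1}):

  H_0: rank C_0 − rank ∂_1 = 10 − 9 = 1, and the invariant factors of ∂_1 are all 1, so H_0 ≅ Z.
  H_1: rank ker ∂_1 − rank ∂_2 = (21 − 9) − 9 = 3, and the invariant factors of ∂_2 are all 1, so H_1 ≅ Z^3.
  H_2: rank ker ∂_2 − rank ∂_3 = (9 − 9) − 0 = 0, and there is no ∂_3, so H_2 ≅ 0.

As a check, the Euler characteristic is 10 − 21 + 9 = -2, which agrees with 1 − 3 + 0 = -2.

Hence the Betti numbers are b_0 = 1, b_1 = 3, b_2 = 0.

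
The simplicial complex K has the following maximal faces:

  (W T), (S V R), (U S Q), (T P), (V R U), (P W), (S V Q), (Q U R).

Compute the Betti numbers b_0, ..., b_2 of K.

K has 8 vertices, 13 edges, 5 triangles.
rank ∂_0 = 0, rank ∂_1 = 6 ⇒ b_0 = 8 − 0 − 6 = 2; all invariant factors of ∂_1 are 1 so no torsion. So H_0 = Z^2.
rank ∂_1 = 6, rank ∂_2 = 5 ⇒ b_1 = 13 − 6 − 5 = 2; all invariant factors of ∂_2 are 1 so no torsion. So H_1 = Z^2.
rank ∂_2 = 5, rank ∂_3 = 0 ⇒ b_2 = 5 − 5 − 0 = 0. So H_2 = 0.

b_0 = 2, b_1 = 2, b_2 = 0.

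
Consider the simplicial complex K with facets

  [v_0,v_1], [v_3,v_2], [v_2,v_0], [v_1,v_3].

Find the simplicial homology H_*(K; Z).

H_0 = Z,  H_1 = Z.

Fix the vertex order v_0 < v_1 < v_2 < v_3 and write every simplex with vertices in increasing order. Then dim K = 1 and the simplices of K are:

  0-simplices (4): [v_0], [v_1], [v_2], [v_3]
  1-simplices (4): [v_0,v_1], [v_0,v_2], [v_1,v_3], [v_2,v_3]

Hence C_0 ≅ Z^4, C_1 ≅ Z^4.

The boundary map ∂_1: C_1 → C_0 is given by ∂[p,q] = [q] − [p].
As a 4×4 matrix over Z this has rank 3, with invariant factors (1,1,1).

Reading off H_k = ker ∂_k / im ∂_{k+1}:

  H_0: rank C_0 − rank ∂_1 = 4 − 3 = 1, and the invariant factors of ∂_1 are all 1, so H_0 ≅ Z.
  H_1: rank ker ∂_1 − rank ∂_2 = (4 − 3) − 0 = 1, and there is no ∂_2, so H_1 ≅ Z.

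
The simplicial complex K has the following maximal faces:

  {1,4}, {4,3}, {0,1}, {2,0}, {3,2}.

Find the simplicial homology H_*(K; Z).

Order the vertices as 0 < 1 < 2 < 3 < 4. Listing each simplex with vertices in this order, K has dimension 1 with simplices:

  0-simplices (5): [0], [1], [2], [3], [4]
  1-simplices (5): [0,1], [0,2], [1,4], [2,3], [3,4]

so the chain groups are C_0 ≅ Z^5, C_1 ≅ Z^5.

∂_1: C_1 → C_0 maps an edge to its endpoints' difference, ∂[p,q] = q − p.
This gives a 5×5 integer matrix of rank 4; reducing to Smith normal form yields diagonal entries (1,1,1,1).

Reading off H_k = ker ∂_k / im ∂_{k+1}:

  H_0: rank C_0 − rank ∂_1 = 5 − 4 = 1, and the invariant factors of ∂_1 are all 1, so H_0 = Z.
  H_1: rank ker ∂_1 − rank ∂_2 = (5 − 4) − 0 = 1, and there is no ∂_2, so H_1 = Z.

H_0 ≅ Z,  H_1 ≅ Z.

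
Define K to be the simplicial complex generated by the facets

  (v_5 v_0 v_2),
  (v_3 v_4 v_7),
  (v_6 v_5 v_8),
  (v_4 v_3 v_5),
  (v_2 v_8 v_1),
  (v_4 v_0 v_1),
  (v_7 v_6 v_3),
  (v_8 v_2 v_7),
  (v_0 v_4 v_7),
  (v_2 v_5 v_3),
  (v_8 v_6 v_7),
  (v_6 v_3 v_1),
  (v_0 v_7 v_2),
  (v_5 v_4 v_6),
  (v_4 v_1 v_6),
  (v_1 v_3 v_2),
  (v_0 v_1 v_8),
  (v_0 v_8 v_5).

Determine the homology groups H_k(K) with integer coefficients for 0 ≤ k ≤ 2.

H_0 ≅ Z,  H_1 ≅ Z ⊕ Z/2,  H_2 = 0.

Take the total order v_0 < v_1 < v_2 < v_3 < v_4 < v_5 < v_6 < v_7 < v_8 on the vertex set. Then K (dimension 2) consists of the simplices:

  0-simplices (9): [v_0], [v_1], [v_2], [v_3], [v_4], [v_5], [v_6], [v_7], [v_8]
  1-simplices (27): (27 of them)
  2-simplices (18): (18 of them)

so the chain groups are C_0 ≅ Z^9, C_1 ≅ Z^27, C_2 ≅ Z^18.

Boundary ∂_1: C_1 → C_0 maps an edge to its endpoints' difference, ∂[p,q] = q − p. For instance
  ∂[v_1,v_3] = [v_3] − [v_1].
The 9×27 boundary matrix has rank 8 and Smith normal form diag(1,1,1,1,1,1,1,1).

The boundary map ∂_2: C_2 → C_1 sends each 2-simplex [p,q,r] to [q,r] − [p,r] + [p,q]. For instance
  ∂[v_3,v_4,v_7] = [v_4,v_7] − [v_3,v_7] + [v_3,v_4],
  ∂[v_4,v_5,v_6] = [v_5,v_6] − [v_4,v_6] + [v_4,v_5].
This gives a 27×18 integer matrix of rank 18; reducing to Smith normal form yields diagonal entries (1,1,1,1,1,1,1,1,1,1,1,1,1,1,1,1,1,2).

From H_k ≅ ker(∂_k) / im(∂_{k+1}) we obtain:

  H_0: rank C_0 − rank ∂_1 = 9 − 8 = 1, and the invariant factors of ∂_1 are all 1, so H_0 = Z.
  H_1: rank ker ∂_1 − rank ∂_2 = (27 − 8) − 18 = 1, and ∂_2 has invariant factor 2 > 1, so H_1 = Z ⊕ Z/2.
  H_2: rank ker ∂_2 − rank ∂_3 = (18 − 18) − 0 = 0, and there is no ∂_3, so H_2 = 0.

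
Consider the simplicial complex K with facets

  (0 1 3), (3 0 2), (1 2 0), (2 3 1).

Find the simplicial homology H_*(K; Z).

Order the vertices as 0 < 1 < 2 < 3. Listing each simplex with vertices in this order, K has dimension 2 with simplices:

  0-simplices (4): [0], [1], [2], [3]
  1-simplices (6): [0,1], [0,2], [0,3], [1,2], [1,3], [2,3]
  2-simplices (4): [0,1,2], [0,1,3], [0,2,3], [1,2,3]

Hence C_0 ≅ Z^4, C_1 ≅ Z^6, C_2 ≅ Z^4.

Boundary ∂_1: C_1 → C_0 is given by ∂[p,q] = [q] − [p].
The 4×6 boundary matrix has rank 3 and Smith normal form diag(1,1,1).

∂_2: C_2 → C_1 sends each 2-simplex [p,q,r] to [q,r] − [p,r] + [p,q]. For instance
  ∂[0,1,3] = [1,3] − [0,3] + [0,1],
  ∂[1,2,3] = [2,3] − [1,3] + [1,2].
The 6×4 boundary matrix has rank 3 and Smith normal form diag(1,1,1).

Computing H_k = (kernel of ∂_k) / (image of ∂_{k+1}):

  H_0: rank C_0 − rank ∂_1 = 4 − 3 = 1, and the invariant factors of ∂_1 are all 1, so H_0 ≅ Z.
  H_1: rank ker ∂_1 − rank ∂_2 = (6 − 3) − 3 = 0, and the invariant factors of ∂_2 are all 1, so H_1 ≅ 0.
  H_2: rank ker ∂_2 − rank ∂_3 = (4 − 3) − 0 = 1, and there is no ∂_3, so H_2 ≅ Z.

H_0 ≅ Z,  H_1 = 0,  H_2 ≅ Z.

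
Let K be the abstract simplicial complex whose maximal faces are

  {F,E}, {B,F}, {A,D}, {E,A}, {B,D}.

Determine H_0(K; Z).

H_0 ≅ Z.

Take the total order A < B < D < E < F on the vertex set. Then K (dimension 1) consists of the simplices:

  0-simplices (5): A, B, D, E, F
  1-simplices (5): AD, AE, BD, BF, EF

so the chain groups are C_0 ≅ Z^5, C_1 ≅ Z^5.

∂_1: C_1 → C_0 maps an edge to its endpoints' difference, ∂[p,q] = q − p. For instance
  ∂EF = F − E.
The 5×5 boundary matrix has rank 4 and Smith normal form diag(1,1,1,1).

Computing H_k = (kernel of ∂_k) / (image of ∂_{k+1}):

  H_0: rank C_0 − rank ∂_1 = 5 − 4 = 1, and the invariant factors of ∂_1 are all 1, so H_0 ≅ Z.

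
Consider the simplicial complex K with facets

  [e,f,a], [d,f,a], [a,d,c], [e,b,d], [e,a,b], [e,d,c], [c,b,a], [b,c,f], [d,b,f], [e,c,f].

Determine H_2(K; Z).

Fix the vertex order a < b < c < d < e < f and write every simplex with vertices in increasing order. Then dim K = 2 and the simplices of K are:

  0-simplices (6): a, b, c, d, e, f
  1-simplices (15): ab, ac, ad, ae, af, bc, bd, be, bf, cd, ce, cf, de, df, ef
  2-simplices (10): abc, abe, acd, adf, aef, bcf, bde, bdf, cde, cef

Hence C_0 ≅ Z^6, C_1 ≅ Z^15, C_2 ≅ Z^10.

∂_1: C_1 → C_0 sends each edge [p,q] (with p < q) to q − p.
This gives a 6×15 integer matrix of rank 5; reducing to Smith normal form yields diagonal entries (1,1,1,1,1).

The boundary map ∂_2: C_2 → C_1 maps a triangle to the signed sum of its edges. For instance
  ∂bcf = cf − bf + bc,
  ∂aef = ef − af + ae.
The 15×10 boundary matrix has rank 10 and Smith normal form diag(1,1,1,1,1,1,1,1,1,2).

Reading off H_k = ker ∂_k / im ∂_{k+1}:

  H_2: rank ker ∂_2 − rank ∂_3 = (10 − 10) − 0 = 0, and there is no ∂_3, so H_2 = 0.

H_2 = 0.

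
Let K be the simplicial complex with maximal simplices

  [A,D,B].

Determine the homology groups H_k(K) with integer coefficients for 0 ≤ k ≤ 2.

Fix the vertex order A < B < D and write every simplex with vertices in increasing order. Then dim K = 2 and the simplices of K are:

  0-simplices (3): A, B, D
  1-simplices (3): AB, AD, BD
  2-simplices (1): ABD

giving chain groups C_0 ≅ Z^3, C_1 ≅ Z^3, C_2 ≅ Z^1.

Boundary ∂_1: C_1 → C_0 maps an edge to its endpoints' difference, ∂[p,q] = q − p. For instance
  ∂BD = D − B.
As a 3×3 matrix over Z this has rank 2, with invariant factors (1,1).

Boundary ∂_2: C_2 → C_1 sends each 2-simplex [p,q,r] to [q,r] − [p,r] + [p,q]. For instance
  ∂ABD = BD − AD + AB.
The 3×1 boundary matrix has rank 1 and Smith normal form diag(1).

Computing H_k = (kernel of ∂_k) / (image of ∂_{k+1}):

  H_0: rank C_0 − rank ∂_1 = 3 − 2 = 1, and the invariant factors of ∂_1 are all 1, so H_0 = Z.
  H_1: rank ker ∂_1 − rank ∂_2 = (3 − 2) − 1 = 0, and the invariant factors of ∂_2 are all 1, so H_1 = 0.
  H_2: rank ker ∂_2 − rank ∂_3 = (1 − 1) − 0 = 0, and there is no ∂_3, so H_2 = 0.

H_0 ≅ Z,  H_1 = 0,  H_2 = 0.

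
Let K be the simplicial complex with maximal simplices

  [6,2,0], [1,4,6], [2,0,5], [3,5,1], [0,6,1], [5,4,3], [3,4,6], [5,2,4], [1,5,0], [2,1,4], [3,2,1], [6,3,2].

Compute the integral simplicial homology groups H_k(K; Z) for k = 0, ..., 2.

H_0 ≅ Z,  H_1 ≅ Z/2Z,  H_2 = 0.

Order the vertices as 0 < 1 < 2 < 3 < 4 < 5 < 6. Listing each simplex with vertices in this order, K has dimension 2 with simplices:

  0-simplices (7): [0], [1], [2], [3], [4], [5], [6]
  1-simplices (18): [0,1], [0,2], [0,5], [0,6], [1,2], [1,3], [1,4], [1,5], [1,6], [2,3], [2,4], [2,5], [2,6], [3,4], [3,5], [3,6], [4,5], [4,6]
  2-simplices (12): [0,1,5], [0,1,6], [0,2,5], [0,2,6], [1,2,3], [1,2,4], [1,3,5], [1,4,6], [2,3,6], [2,4,5], [3,4,5], [3,4,6]

Hence C_0 ≅ Z^7, C_1 ≅ Z^18, C_2 ≅ Z^12.

The boundary map ∂_1: C_1 → C_0 is given by ∂[p,q] = [q] − [p].
The resulting 7×18 matrix has rank 6, and its Smith normal form has invariant factors (1,1,1,1,1,1).

∂_2: C_2 → C_1 acts by ∂[p,q,r] = [q,r] − [p,r] + [p,q]. For instance
  ∂[1,4,6] = [4,6] − [1,6] + [1,4],
  ∂[0,1,5] = [1,5] − [0,5] + [0,1].
This gives a 18×12 integer matrix of rank 12; reducing to Smith normal form yields diagonal entries (1,1,1,1,1,1,1,1,1,1,1,2).

From H_k ≅ ker(∂_k) / im(∂_{k+1}) we obtain:

  H_0: rank C_0 − rank ∂_1 = 7 − 6 = 1, and the invariant factors of ∂_1 are all 1, so H_0 ≅ Z.
  H_1: rank ker ∂_1 − rank ∂_2 = (18 − 6) − 12 = 0, and ∂_2 has invariant factor 2 > 1, so H_1 ≅ Z/2Z.
  H_2: rank ker ∂_2 − rank ∂_3 = (12 − 12) − 0 = 0, and there is no ∂_3, so H_2 ≅ 0.

As a check, the Euler characteristic is 7 − 18 + 12 = 1, which agrees with 1 − 0 + 0 = 1.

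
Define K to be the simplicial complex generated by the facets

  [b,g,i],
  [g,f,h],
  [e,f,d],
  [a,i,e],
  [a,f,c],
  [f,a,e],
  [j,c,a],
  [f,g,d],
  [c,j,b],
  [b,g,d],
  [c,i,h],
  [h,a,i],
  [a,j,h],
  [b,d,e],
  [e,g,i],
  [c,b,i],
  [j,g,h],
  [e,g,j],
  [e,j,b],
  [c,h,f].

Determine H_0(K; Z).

H_0 ≅ Z.

Take the total order a < b < c < d < e < f < g < h < i < j on the vertex set. Then K (dimension 2) consists of the simplices:

  0-simplices (10): a, b, c, d, e, f, g, h, i, j
  1-simplices (30): ac, ae, af, ah, ai, aj, bc, bd, be, bg, bi, bj, cf, ch, ci, cj, de, df, dg, ef, eg, ei, ej, fg, fh, gh, gi, gj, hi, hj
  2-simplices (20): acf, acj, aef, aei, ahi, ahj, bci, bcj, bde, bdg, bej, bgi, cfh, chi, def, dfg, egi, egj, fgh, ghj

so the chain groups are C_0 ≅ Z^10, C_1 ≅ Z^30, C_2 ≅ Z^20.

The boundary map ∂_1: C_1 → C_0 is given by ∂[p,q] = [q] − [p].
As a 10×30 matrix over Z this has rank 9, with invariant factors (1,1,1,1,1,1,1,1,1).

Boundary ∂_2: C_2 → C_1 maps a triangle to the signed sum of its edges. For instance
  ∂bci = ci − bi + bc,
  ∂fgh = gh − fh + fg.
The resulting 30×20 matrix has rank 20, and its Smith normal form has invariant factors (1,1,1,1,1,1,1,1,1,1,1,1,1,1,1,1,1,1,1,2).

Reading off H_k = ker ∂_k / im ∂_{k+1}:

  H_0: rank C_0 − rank ∂_1 = 10 − 9 = 1, and the invariant factors of ∂_1 are all 1, so H_0 = Z.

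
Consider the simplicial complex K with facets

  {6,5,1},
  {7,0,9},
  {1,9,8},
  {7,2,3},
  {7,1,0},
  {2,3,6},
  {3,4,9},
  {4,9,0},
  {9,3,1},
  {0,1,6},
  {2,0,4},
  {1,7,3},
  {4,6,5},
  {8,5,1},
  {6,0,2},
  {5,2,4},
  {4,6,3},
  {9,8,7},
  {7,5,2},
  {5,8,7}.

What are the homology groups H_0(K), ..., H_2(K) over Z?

Order the vertices as 0 < 1 < 2 < 3 < 4 < 5 < 6 < 7 < 8 < 9. Listing each simplex with vertices in this order, K has dimension 2 with simplices:

  0-simplices (10): [0], [1], [2], [3], [4], [5], [6], [7], [8], [9]
  1-simplices (30): (30 of them)
  2-simplices (20): (20 of them)

so the chain groups are C_0 ≅ Z^10, C_1 ≅ Z^30, C_2 ≅ Z^20.

The boundary map ∂_1: C_1 → C_0 is given by ∂[p,q] = [q] − [p].
This gives a 10×30 integer matrix of rank 9; reducing to Smith normal form yields diagonal entries (1,1,1,1,1,1,1,1,1).

∂_2: C_2 → C_1 sends each 2-simplex [p,q,r] to [q,r] − [p,r] + [p,q]. For instance
  ∂[1,3,7] = [3,7] − [1,7] + [1,3],
  ∂[1,3,9] = [3,9] − [1,9] + [1,3].
The resulting 30×20 matrix has rank 20, and its Smith normal form has invariant factors (1,1,1,1,1,1,1,1,1,1,1,1,1,1,1,1,1,1,1,2).

Reading off H_k = ker ∂_k / im ∂_{k+1}:

  H_0: rank C_0 − rank ∂_1 = 10 − 9 = 1, and the invariant factors of ∂_1 are all 1, so H_0 = Z.
  H_1: rank ker ∂_1 − rank ∂_2 = (30 − 9) − 20 = 1, and ∂_2 has invariant factor 2 > 1, so H_1 = Z ⊕ Z/2Z.
  H_2: rank ker ∂_2 − rank ∂_3 = (20 − 20) − 0 = 0, and there is no ∂_3, so H_2 = 0.

H_0 = Z,  H_1 = Z ⊕ Z/2Z,  H_2 = 0.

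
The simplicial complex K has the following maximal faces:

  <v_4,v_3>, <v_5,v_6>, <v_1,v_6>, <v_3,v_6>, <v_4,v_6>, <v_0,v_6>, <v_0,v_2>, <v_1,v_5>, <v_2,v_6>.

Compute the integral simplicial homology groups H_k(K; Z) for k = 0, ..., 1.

Fix the vertex order v_0 < v_1 < v_2 < v_3 < v_4 < v_5 < v_6 and write every simplex with vertices in increasing order. Then dim K = 1 and the simplices of K are:

  0-simplices (7): [v_0], [v_1], [v_2], [v_3], [v_4], [v_5], [v_6]
  1-simplices (9): [v_0,v_2], [v_0,v_6], [v_1,v_5], [v_1,v_6], [v_2,v_6], [v_3,v_4], [v_3,v_6], [v_4,v_6], [v_5,v_6]

Hence C_0 ≅ Z^7, C_1 ≅ Z^9.

The boundary map ∂_1: C_1 → C_0 is given by ∂[p,q] = [q] − [p].
As a 7×9 matrix over Z this has rank 6, with invariant factors (1,1,1,1,1,1).

Reading off H_k = ker ∂_k / im ∂_{k+1}:

  H_0: rank C_0 − rank ∂_1 = 7 − 6 = 1, and the invariant factors of ∂_1 are all 1, so H_0 ≅ Z.
  H_1: rank ker ∂_1 − rank ∂_2 = (9 − 6) − 0 = 3, and there is no ∂_2, so H_1 ≅ Z^3.

H_0 ≅ Z,  H_1 ≅ Z^3.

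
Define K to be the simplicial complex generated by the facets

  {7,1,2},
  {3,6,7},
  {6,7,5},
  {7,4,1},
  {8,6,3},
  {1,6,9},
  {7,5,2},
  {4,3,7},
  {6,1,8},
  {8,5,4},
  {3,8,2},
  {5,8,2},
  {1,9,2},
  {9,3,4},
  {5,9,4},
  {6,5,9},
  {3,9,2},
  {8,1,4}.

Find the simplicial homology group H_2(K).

H_2 = Z.

K has 9 vertices, 27 edges, 18 triangles.
rank ∂_2 = 17, rank ∂_3 = 0 ⇒ b_2 = 18 − 17 − 0 = 1. So H_2 ≅ Z.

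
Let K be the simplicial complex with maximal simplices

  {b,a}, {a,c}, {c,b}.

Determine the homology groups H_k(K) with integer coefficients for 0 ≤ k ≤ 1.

We work with the vertex ordering a < b < c. The simplices of K, each written with vertices in increasing order, are:

  0-simplices (3): a, b, c
  1-simplices (3): ab, ac, bc

giving chain groups C_0 ≅ Z^3, C_1 ≅ Z^3.

∂_1: C_1 → C_0 is given by ∂[p,q] = [q] − [p].
The 3×3 boundary matrix has rank 2 and Smith normal form diag(1,1).

Now H_k = ker ∂_k / im ∂_{k+1}, so:

  H_0: rank C_0 − rank ∂_1 = 3 − 2 = 1, and the invariant factors of ∂_1 are all 1, so H_0 ≅ Z.
  H_1: rank ker ∂_1 − rank ∂_2 = (3 − 2) − 0 = 1, and there is no ∂_2, so H_1 ≅ Z.

As a check, the Euler characteristic is 3 − 3 = 0, which agrees with 1 − 1 = 0.

H_0 = Z,  H_1 = Z.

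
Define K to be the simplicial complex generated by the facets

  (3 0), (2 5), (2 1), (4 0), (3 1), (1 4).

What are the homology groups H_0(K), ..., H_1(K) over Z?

Order the vertices as 0 < 1 < 2 < 3 < 4 < 5. Listing each simplex with vertices in this order, K has dimension 1 with simplices:

  0-simplices (6): [0], [1], [2], [3], [4], [5]
  1-simplices (6): [0,3], [0,4], [1,2], [1,3], [1,4], [2,5]

giving chain groups C_0 ≅ Z^6, C_1 ≅ Z^6.

∂_1: C_1 → C_0 is given by ∂[p,q] = [q] − [p]. For instance
  ∂[0,4] = [4] − [0].
This gives a 6×6 integer matrix of rank 5; reducing to Smith normal form yields diagonal entries (1,1,1,1,1).

Reading off H_k = ker ∂_k / im ∂_{k+1}:

  H_0: rank C_0 − rank ∂_1 = 6 − 5 = 1, and the invariant factors of ∂_1 are all 1, so H_0 ≅ Z.
  H_1: rank ker ∂_1 − rank ∂_2 = (6 − 5) − 0 = 1, and there is no ∂_2, so H_1 ≅ Z.

As a check, the Euler characteristic is 6 − 6 = 0, which agrees with 1 − 1 = 0.

H_0 ≅ Z,  H_1 ≅ Z.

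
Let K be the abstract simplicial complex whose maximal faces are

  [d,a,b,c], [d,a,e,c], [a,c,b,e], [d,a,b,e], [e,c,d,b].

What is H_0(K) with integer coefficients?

K has 5 vertices, 10 edges, 10 triangles, 5 3-simplices.
rank ∂_0 = 0, rank ∂_1 = 4 ⇒ b_0 = 5 − 0 − 4 = 1; all invariant factors of ∂_1 are 1 so no torsion. So H_0 ≅ Z.

H_0 = Z.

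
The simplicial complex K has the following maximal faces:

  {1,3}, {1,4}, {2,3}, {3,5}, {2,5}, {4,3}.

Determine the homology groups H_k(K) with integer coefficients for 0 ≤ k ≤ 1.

H_0 = Z,  H_1 = Z^2.

Fix the vertex order 1 < 2 < 3 < 4 < 5 and write every simplex with vertices in increasing order. Then dim K = 1 and the simplices of K are:

  0-simplices (5): [1], [2], [3], [4], [5]
  1-simplices (6): [1,3], [1,4], [2,3], [2,5], [3,4], [3,5]

giving chain groups C_0 ≅ Z^5, C_1 ≅ Z^6.

Boundary ∂_1: C_1 → C_0 maps an edge to its endpoints' difference, ∂[p,q] = q − p. For instance
  ∂[1,4] = [4] − [1].
The resulting 5×6 matrix has rank 4, and its Smith normal form has invariant factors (1,1,1,1).

Reading off H_k = ker ∂_k / im ∂_{k+1}:

  H_0: rank C_0 − rank ∂_1 = 5 − 4 = 1, and the invariant factors of ∂_1 are all 1, so H_0 = Z.
  H_1: rank ker ∂_1 − rank ∂_2 = (6 − 4) − 0 = 2, and there is no ∂_2, so H_1 = Z^2.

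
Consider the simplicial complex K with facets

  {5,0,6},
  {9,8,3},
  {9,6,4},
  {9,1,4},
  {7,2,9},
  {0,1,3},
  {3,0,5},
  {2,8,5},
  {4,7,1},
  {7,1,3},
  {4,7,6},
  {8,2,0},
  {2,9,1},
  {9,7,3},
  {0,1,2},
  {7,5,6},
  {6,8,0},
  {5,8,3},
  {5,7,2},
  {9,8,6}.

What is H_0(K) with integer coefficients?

H_0 = Z.

Take the total order 0 < 1 < 2 < 3 < 4 < 5 < 6 < 7 < 8 < 9 on the vertex set. Then K (dimension 2) consists of the simplices:

  0-simplices (10): [0], [1], [2], [3], [4], [5], [6], [7], [8], [9]
  1-simplices (30): (30 of them)
  2-simplices (20): (20 of them)

so the chain groups are C_0 ≅ Z^10, C_1 ≅ Z^30, C_2 ≅ Z^20.

The boundary map ∂_1: C_1 → C_0 maps an edge to its endpoints' difference, ∂[p,q] = q − p.
The 10×30 boundary matrix has rank 9 and Smith normal form diag(1,1,1,1,1,1,1,1,1).

The boundary map ∂_2: C_2 → C_1 acts by ∂[p,q,r] = [q,r] − [p,r] + [p,q]. For instance
  ∂[0,1,2] = [1,2] − [0,2] + [0,1],
  ∂[4,6,9] = [6,9] − [4,9] + [4,6].
This gives a 30×20 integer matrix of rank 20; reducing to Smith normal form yields diagonal entries (1,1,1,1,1,1,1,1,1,1,1,1,1,1,1,1,1,1,1,2).

Now H_k = ker ∂_k / im ∂_{k+1}, so:

  H_0: rank C_0 − rank ∂_1 = 10 − 9 = 1, and the invariant factors of ∂_1 are all 1, so H_0 = Z.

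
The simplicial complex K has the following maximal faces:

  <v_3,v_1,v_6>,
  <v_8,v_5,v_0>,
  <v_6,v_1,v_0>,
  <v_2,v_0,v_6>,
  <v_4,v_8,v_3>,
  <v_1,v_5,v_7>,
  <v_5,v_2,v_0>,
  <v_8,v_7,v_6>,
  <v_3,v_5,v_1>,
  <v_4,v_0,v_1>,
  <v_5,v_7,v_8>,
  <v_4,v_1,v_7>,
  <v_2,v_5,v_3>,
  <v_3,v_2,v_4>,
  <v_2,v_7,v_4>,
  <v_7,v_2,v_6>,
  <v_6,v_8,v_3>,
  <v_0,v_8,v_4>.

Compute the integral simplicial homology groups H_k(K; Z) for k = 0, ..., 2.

K has 9 vertices, 27 edges, 18 triangles.
rank ∂_0 = 0, rank ∂_1 = 8 ⇒ b_0 = 9 − 0 − 8 = 1; all invariant factors of ∂_1 are 1 so no torsion. So H_0 = Z.
rank ∂_1 = 8, rank ∂_2 = 17 ⇒ b_1 = 27 − 8 − 17 = 2; all invariant factors of ∂_2 are 1 so no torsion. So H_1 = Z^2.
rank ∂_2 = 17, rank ∂_3 = 0 ⇒ b_2 = 18 − 17 − 0 = 1. So H_2 = Z.

H_0 = Z,  H_1 = Z^2,  H_2 = Z.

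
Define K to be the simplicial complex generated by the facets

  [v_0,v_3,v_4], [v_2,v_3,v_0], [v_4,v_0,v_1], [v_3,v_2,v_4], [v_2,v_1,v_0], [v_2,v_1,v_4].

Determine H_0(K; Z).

H_0 = Z.

Fix the vertex order v_0 < v_1 < v_2 < v_3 < v_4 and write every simplex with vertices in increasing order. Then dim K = 2 and the simplices of K are:

  0-simplices (5): [v_0], [v_1], [v_2], [v_3], [v_4]
  1-simplices (9): [v_0,v_1], [v_0,v_2], [v_0,v_3], [v_0,v_4], [v_1,v_2], [v_1,v_4], [v_2,v_3], [v_2,v_4], [v_3,v_4]
  2-simplices (6): [v_0,v_1,v_2], [v_0,v_1,v_4], [v_0,v_2,v_3], [v_0,v_3,v_4], [v_1,v_2,v_4], [v_2,v_3,v_4]

giving chain groups C_0 ≅ Z^5, C_1 ≅ Z^9, C_2 ≅ Z^6.

Boundary ∂_1: C_1 → C_0 sends each edge [p,q] (with p < q) to q − p. For instance
  ∂[v_0,v_3] = [v_3] − [v_0].
This gives a 5×9 integer matrix of rank 4; reducing to Smith normal form yields diagonal entries (1,1,1,1).

The boundary map ∂_2: C_2 → C_1 acts by ∂[p,q,r] = [q,r] − [p,r] + [p,q]. For instance
  ∂[v_1,v_2,v_4] = [v_2,v_4] − [v_1,v_4] + [v_1,v_2],
  ∂[v_2,v_3,v_4] = [v_3,v_4] − [v_2,v_4] + [v_2,v_3].
This gives a 9×6 integer matrix of rank 5; reducing to Smith normal form yields diagonal entries (1,1,1,1,1).

From H_k ≅ ker(∂_k) / im(∂_{k+1}) we obtain:

  H_0: rank C_0 − rank ∂_1 = 5 − 4 = 1, and the invariant factors of ∂_1 are all 1, so H_0 = Z.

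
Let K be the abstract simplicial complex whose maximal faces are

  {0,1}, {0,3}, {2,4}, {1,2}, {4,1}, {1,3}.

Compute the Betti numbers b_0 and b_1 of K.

We work with the vertex ordering 0 < 1 < 2 < 3 < 4. The simplices of K, each written with vertices in increasing order, are:

  0-simplices (5): [0], [1], [2], [3], [4]
  1-simplices (6): [0,1], [0,3], [1,2], [1,3], [1,4], [2,4]

Hence C_0 ≅ Z^5, C_1 ≅ Z^6.

The boundary map ∂_1: C_1 → C_0 is given by ∂[p,q] = [q] − [p].
The 5×6 boundary matrix has rank 4 and Smith normal form diag(1,1,1,1).

From H_k ≅ ker(∂_k) / im(∂_{k+1}) we obtain:

  H_0: rank C_0 − rank ∂_1 = 5 − 4 = 1, and the invariant factors of ∂_1 are all 1, so H_0 ≅ Z.
  H_1: rank ker ∂_1 − rank ∂_2 = (6 − 4) − 0 = 2, and there is no ∂_2, so H_1 ≅ Z^2.

As a check, the Euler characteristic is 5 − 6 = -1, which agrees with 1 − 2 = -1.

Hence the Betti numbers are b_0 = 1, b_1 = 2.

b_0 = 1, b_1 = 2.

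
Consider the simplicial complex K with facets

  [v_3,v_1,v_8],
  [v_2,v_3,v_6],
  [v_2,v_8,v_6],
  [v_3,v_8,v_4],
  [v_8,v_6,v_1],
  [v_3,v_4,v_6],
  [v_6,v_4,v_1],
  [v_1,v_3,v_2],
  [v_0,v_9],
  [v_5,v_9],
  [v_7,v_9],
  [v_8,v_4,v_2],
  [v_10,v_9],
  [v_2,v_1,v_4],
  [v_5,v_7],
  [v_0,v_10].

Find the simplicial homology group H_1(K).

Order the vertices as v_0 < v_1 < v_2 < v_3 < v_4 < v_5 < v_6 < v_7 < v_8 < v_9 < v_10. Listing each simplex with vertices in this order, K has dimension 2 with simplices:

  0-simplices (11): [v_0], [v_1], [v_2], [v_3], [v_4], [v_5], [v_6], [v_7], [v_8], [v_9], [v_10]
  1-simplices (21): (21 of them)
  2-simplices (10): [v_1,v_2,v_3], [v_1,v_2,v_4], [v_1,v_3,v_8], [v_1,v_4,v_6], [v_1,v_6,v_8], [v_2,v_3,v_6], [v_2,v_4,v_8], [v_2,v_6,v_8], [v_3,v_4,v_6], [v_3,v_4,v_8]

giving chain groups C_0 ≅ Z^11, C_1 ≅ Z^21, C_2 ≅ Z^10.

The boundary map ∂_1: C_1 → C_0 sends each edge [p,q] (with p < q) to q − p.
As a 11×21 matrix over Z this has rank 9, with invariant factors (1,1,1,1,1,1,1,1,1).

Boundary ∂_2: C_2 → C_1 acts by ∂[p,q,r] = [q,r] − [p,r] + [p,q]. For instance
  ∂[v_1,v_2,v_3] = [v_2,v_3] − [v_1,v_3] + [v_1,v_2],
  ∂[v_1,v_4,v_6] = [v_4,v_6] − [v_1,v_6] + [v_1,v_4].
As a 21×10 matrix over Z this has rank 10, with invariant factors (1,1,1,1,1,1,1,1,1,2).

Now H_k = ker ∂_k / im ∂_{k+1}, so:

  H_1: rank ker ∂_1 − rank ∂_2 = (21 − 9) − 10 = 2, and ∂_2 has invariant factor 2 > 1, so H_1 = Z^2 ⊕ Z/2Z.

H_1 ≅ Z^2 ⊕ Z/2Z.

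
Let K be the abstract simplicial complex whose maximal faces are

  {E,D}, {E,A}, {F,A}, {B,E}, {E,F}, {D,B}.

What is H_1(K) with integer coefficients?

Take the total order A < B < D < E < F on the vertex set. Then K (dimension 1) consists of the simplices:

  0-simplices (5): A, B, D, E, F
  1-simplices (6): AE, AF, BD, BE, DE, EF

giving chain groups C_0 ≅ Z^5, C_1 ≅ Z^6.

Boundary ∂_1: C_1 → C_0 maps an edge to its endpoints' difference, ∂[p,q] = q − p.
As a 5×6 matrix over Z this has rank 4, with invariant factors (1,1,1,1).

From H_k ≅ ker(∂_k) / im(∂_{k+1}) we obtain:

  H_1: rank ker ∂_1 − rank ∂_2 = (6 − 4) − 0 = 2, and there is no ∂_2, so H_1 ≅ Z^2.

H_1 ≅ Z^2.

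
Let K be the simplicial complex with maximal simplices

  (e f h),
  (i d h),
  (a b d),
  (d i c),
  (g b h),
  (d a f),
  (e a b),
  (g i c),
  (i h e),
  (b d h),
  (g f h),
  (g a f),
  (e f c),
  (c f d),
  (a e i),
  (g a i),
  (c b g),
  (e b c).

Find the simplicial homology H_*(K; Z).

Fix the vertex order a < b < c < d < e < f < g < h < i and write every simplex with vertices in increasing order. Then dim K = 2 and the simplices of K are:

  0-simplices (9): a, b, c, d, e, f, g, h, i
  1-simplices (27): ab, ad, ae, af, ag, ai, bc, bd, be, bg, bh, cd, ce, cf, cg, ci, df, dh, di, ef, eh, ei, fg, fh, gh, gi, hi
  2-simplices (18): abd, abe, adf, aei, afg, agi, bce, bcg, bdh, bgh, cdf, cdi, cef, cgi, dhi, efh, ehi, fgh

so the chain groups are C_0 ≅ Z^9, C_1 ≅ Z^27, C_2 ≅ Z^18.

The boundary map ∂_1: C_1 → C_0 maps an edge to its endpoints' difference, ∂[p,q] = q − p. For instance
  ∂ai = i − a.
The resulting 9×27 matrix has rank 8, and its Smith normal form has invariant factors (1,1,1,1,1,1,1,1).

The boundary map ∂_2: C_2 → C_1 maps a triangle to the signed sum of its edges. For instance
  ∂efh = fh − eh + ef,
  ∂adf = df − af + ad.
The 27×18 boundary matrix has rank 17 and Smith normal form diag(1,1,1,1,1,1,1,1,1,1,1,1,1,1,1,1,1).

Reading off H_k = ker ∂_k / im ∂_{k+1}:

  H_0: rank C_0 − rank ∂_1 = 9 − 8 = 1, and the invariant factors of ∂_1 are all 1, so H_0 ≅ Z.
  H_1: rank ker ∂_1 − rank ∂_2 = (27 − 8) − 17 = 2, and the invariant factors of ∂_2 are all 1, so H_1 ≅ Z^2.
  H_2: rank ker ∂_2 − rank ∂_3 = (18 − 17) − 0 = 1, and there is no ∂_3, so H_2 ≅ Z.

H_0 ≅ Z,  H_1 ≅ Z^2,  H_2 ≅ Z.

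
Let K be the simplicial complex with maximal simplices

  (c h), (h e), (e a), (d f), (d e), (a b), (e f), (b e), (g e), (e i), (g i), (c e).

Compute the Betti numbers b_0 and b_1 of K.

b_0 = 1, b_1 = 4.

Take the total order a < b < c < d < e < f < g < h < i on the vertex set. Then K (dimension 1) consists of the simplices:

  0-simplices (9): a, b, c, d, e, f, g, h, i
  1-simplices (12): ab, ae, be, ce, ch, de, df, ef, eg, eh, ei, gi

Hence C_0 ≅ Z^9, C_1 ≅ Z^12.

The boundary map ∂_1: C_1 → C_0 sends each edge [p,q] (with p < q) to q − p.
The resulting 9×12 matrix has rank 8, and its Smith normal form has invariant factors (1,1,1,1,1,1,1,1).

Reading off H_k = ker ∂_k / im ∂_{k+1}:

  H_0: rank C_0 − rank ∂_1 = 9 − 8 = 1, and the invariant factors of ∂_1 are all 1, so H_0 = Z.
  H_1: rank ker ∂_1 − rank ∂_2 = (12 − 8) − 0 = 4, and there is no ∂_2, so H_1 = Z^4.

Hence the Betti numbers are b_0 = 1, b_1 = 4.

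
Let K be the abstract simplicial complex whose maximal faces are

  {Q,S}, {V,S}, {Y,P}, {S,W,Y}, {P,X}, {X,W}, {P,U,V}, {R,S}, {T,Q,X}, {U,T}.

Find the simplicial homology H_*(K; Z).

Fix the vertex order P < Q < R < S < T < U < V < W < X < Y and write every simplex with vertices in increasing order. Then dim K = 2 and the simplices of K are:

  0-simplices (10): P, Q, R, S, T, U, V, W, X, Y
  1-simplices (16): PU, PV, PX, PY, QS, QT, QX, RS, SV, SW, SY, TU, TX, UV, WX, WY
  2-simplices (3): PUV, QTX, SWY

so the chain groups are C_0 ≅ Z^10, C_1 ≅ Z^16, C_2 ≅ Z^3.

The boundary map ∂_1: C_1 → C_0 sends each edge [p,q] (with p < q) to q − p.
As a 10×16 matrix over Z this has rank 9, with invariant factors (1,1,1,1,1,1,1,1,1).

Boundary ∂_2: C_2 → C_1 acts by ∂[p,q,r] = [q,r] − [p,r] + [p,q]. For instance
  ∂QTX = TX − QX + QT,
  ∂PUV = UV − PV + PU.
This gives a 16×3 integer matrix of rank 3; reducing to Smith normal form yields diagonal entries (1,1,1).

Now H_k = ker ∂_k / im ∂_{k+1}, so:

  H_0: rank C_0 − rank ∂_1 = 10 − 9 = 1, and the invariant factors of ∂_1 are all 1, so H_0 ≅ Z.
  H_1: rank ker ∂_1 − rank ∂_2 = (16 − 9) − 3 = 4, and the invariant factors of ∂_2 are all 1, so H_1 ≅ Z^4.
  H_2: rank ker ∂_2 − rank ∂_3 = (3 − 3) − 0 = 0, and there is no ∂_3, so H_2 ≅ 0.

H_0 ≅ Z,  H_1 ≅ Z^4,  H_2 = 0.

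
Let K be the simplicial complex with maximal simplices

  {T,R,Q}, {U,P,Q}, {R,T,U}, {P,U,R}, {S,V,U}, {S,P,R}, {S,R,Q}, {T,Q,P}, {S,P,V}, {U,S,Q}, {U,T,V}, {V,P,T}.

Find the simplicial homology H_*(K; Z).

H_0 = Z,  H_1 = Z/2Z,  H_2 = 0.

K has 7 vertices, 18 edges, 12 triangles.
rank ∂_0 = 0, rank ∂_1 = 6 ⇒ b_0 = 7 − 0 − 6 = 1; all invariant factors of ∂_1 are 1 so no torsion. So H_0 = Z.
rank ∂_1 = 6, rank ∂_2 = 12 ⇒ b_1 = 18 − 6 − 12 = 0; ∂_2 has invariant factor(s) [2] giving torsion. So H_1 = Z/2Z.
rank ∂_2 = 12, rank ∂_3 = 0 ⇒ b_2 = 12 − 12 − 0 = 0. So H_2 = 0.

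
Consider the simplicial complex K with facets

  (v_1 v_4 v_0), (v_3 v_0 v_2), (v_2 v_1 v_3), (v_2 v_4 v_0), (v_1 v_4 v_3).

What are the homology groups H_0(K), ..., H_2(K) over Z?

Fix the vertex order v_0 < v_1 < v_2 < v_3 < v_4 and write every simplex with vertices in increasing order. Then dim K = 2 and the simplices of K are:

  0-simplices (5): [v_0], [v_1], [v_2], [v_3], [v_4]
  1-simplices (10): [v_0,v_1], [v_0,v_2], [v_0,v_3], [v_0,v_4], [v_1,v_2], [v_1,v_3], [v_1,v_4], [v_2,v_3], [v_2,v_4], [v_3,v_4]
  2-simplices (5): [v_0,v_1,v_4], [v_0,v_2,v_3], [v_0,v_2,v_4], [v_1,v_2,v_3], [v_1,v_3,v_4]

Hence C_0 ≅ Z^5, C_1 ≅ Z^10, C_2 ≅ Z^5.

Boundary ∂_1: C_1 → C_0 sends each edge [p,q] (with p < q) to q − p.
This gives a 5×10 integer matrix of rank 4; reducing to Smith normal form yields diagonal entries (1,1,1,1).

The boundary map ∂_2: C_2 → C_1 acts by ∂[p,q,r] = [q,r] − [p,r] + [p,q]. For instance
  ∂[v_0,v_2,v_3] = [v_2,v_3] − [v_0,v_3] + [v_0,v_2],
  ∂[v_0,v_1,v_4] = [v_1,v_4] − [v_0,v_4] + [v_0,v_1].
The resulting 10×5 matrix has rank 5, and its Smith normal form has invariant factors (1,1,1,1,1).

Computing H_k = (kernel of ∂_k) / (image of ∂_{k+1}):

  H_0: rank C_0 − rank ∂_1 = 5 − 4 = 1, and the invariant factors of ∂_1 are all 1, so H_0 = Z.
  H_1: rank ker ∂_1 − rank ∂_2 = (10 − 4) − 5 = 1, and the invariant factors of ∂_2 are all 1, so H_1 = Z.
  H_2: rank ker ∂_2 − rank ∂_3 = (5 − 5) − 0 = 0, and there is no ∂_3, so H_2 = 0.

As a check, the Euler characteristic is 5 − 10 + 5 = 0, which agrees with 1 − 1 + 0 = 0.
(K is a triangulation of the Möbius band.)

H_0 ≅ Z,  H_1 ≅ Z,  H_2 = 0.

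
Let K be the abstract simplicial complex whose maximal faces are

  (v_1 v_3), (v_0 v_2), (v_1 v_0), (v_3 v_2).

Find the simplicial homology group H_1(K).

K has 4 vertices, 4 edges.
rank ∂_1 = 3, rank ∂_2 = 0 ⇒ b_1 = 4 − 3 − 0 = 1. So H_1 = Z.

H_1 ≅ Z.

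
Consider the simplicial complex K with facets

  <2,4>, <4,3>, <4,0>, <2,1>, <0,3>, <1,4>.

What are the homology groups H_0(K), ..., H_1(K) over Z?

H_0 = Z,  H_1 = Z^2.

Fix the vertex order 0 < 1 < 2 < 3 < 4 and write every simplex with vertices in increasing order. Then dim K = 1 and the simplices of K are:

  0-simplices (5): [0], [1], [2], [3], [4]
  1-simplices (6): [0,3], [0,4], [1,2], [1,4], [2,4], [3,4]

giving chain groups C_0 ≅ Z^5, C_1 ≅ Z^6.

Boundary ∂_1: C_1 → C_0 maps an edge to its endpoints' difference, ∂[p,q] = q − p.
The resulting 5×6 matrix has rank 4, and its Smith normal form has invariant factors (1,1,1,1).

Now H_k = ker ∂_k / im ∂_{k+1}, so:

  H_0: rank C_0 − rank ∂_1 = 5 − 4 = 1, and the invariant factors of ∂_1 are all 1, so H_0 = Z.
  H_1: rank ker ∂_1 − rank ∂_2 = (6 − 4) − 0 = 2, and there is no ∂_2, so H_1 = Z^2.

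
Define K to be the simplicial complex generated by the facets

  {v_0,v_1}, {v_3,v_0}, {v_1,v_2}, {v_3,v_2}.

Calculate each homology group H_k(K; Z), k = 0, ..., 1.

H_0 ≅ Z,  H_1 ≅ Z.

Fix the vertex order v_0 < v_1 < v_2 < v_3 and write every simplex with vertices in increasing order. Then dim K = 1 and the simplices of K are:

  0-simplices (4): [v_0], [v_1], [v_2], [v_3]
  1-simplices (4): [v_0,v_1], [v_0,v_3], [v_1,v_2], [v_2,v_3]

Hence C_0 ≅ Z^4, C_1 ≅ Z^4.

Boundary ∂_1: C_1 → C_0 maps an edge to its endpoints' difference, ∂[p,q] = q − p.
The 4×4 boundary matrix has rank 3 and Smith normal form diag(1,1,1).

Computing H_k = (kernel of ∂_k) / (image of ∂_{k+1}):

  H_0: rank C_0 − rank ∂_1 = 4 − 3 = 1, and the invariant factors of ∂_1 are all 1, so H_0 = Z.
  H_1: rank ker ∂_1 − rank ∂_2 = (4 − 3) − 0 = 1, and there is no ∂_2, so H_1 = Z.

(K is a triangulation of the circle S^1.)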